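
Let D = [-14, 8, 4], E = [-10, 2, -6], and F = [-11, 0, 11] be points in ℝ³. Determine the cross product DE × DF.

(-122, -58, -14)

DE = (4, -6, -10)
DF = (3, -8, 7)
i: (-6)·7 - (-10)·(-8) = -42 - 80 = -122
j: (-10)·3 - 4·7 = -30 - 28 = -58
k: 4·(-8) - (-6)·3 = -32 - (-18) = -14
DE × DF = (-122, -58, -14)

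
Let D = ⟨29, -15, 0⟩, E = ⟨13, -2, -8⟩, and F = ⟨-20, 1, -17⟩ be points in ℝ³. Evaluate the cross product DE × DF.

(-93, 120, 381)

DE = (-16, 13, -8)
DF = (-49, 16, -17)
i: 13·(-17) - (-8)·16 = -221 - (-128) = -93
j: (-8)·(-49) - (-16)·(-17) = 392 - 272 = 120
k: (-16)·16 - 13·(-49) = -256 - (-637) = 381
DE × DF = (-93, 120, 381)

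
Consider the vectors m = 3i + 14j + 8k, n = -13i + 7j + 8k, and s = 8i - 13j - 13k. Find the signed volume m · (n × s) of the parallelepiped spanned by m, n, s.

-527

n × s:
i: 7·(-13) - 8·(-13) = -91 - (-104) = 13
j: 8·8 - (-13)·(-13) = 64 - 169 = -105
k: (-13)·(-13) - 7·8 = 169 - 56 = 113
n × s = (13, -105, 113)
m · (n × s) = 3·13 + 14·(-105) + 8·113 = 39 - 1470 + 904 = -527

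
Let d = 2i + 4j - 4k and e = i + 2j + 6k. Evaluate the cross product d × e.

(32, -16, 0)

i: 4·6 - (-4)·2 = 24 - (-8) = 32
j: (-4)·1 - 2·6 = -4 - 12 = -16
k: 2·2 - 4·1 = 4 - 4 = 0
d × e = (32, -16, 0)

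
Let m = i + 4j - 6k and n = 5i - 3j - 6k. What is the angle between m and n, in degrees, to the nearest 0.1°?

61.6

m · n = 1·5 + 4·(-3) + (-6)·(-6) = 5 - 12 + 36 = 29
|m|² = 1 + 16 + 36 = 53,  |m| = √53 ≈ 7.280110
|n|² = 25 + 9 + 36 = 70,  |n| = √70 ≈ 8.366600
cos θ = 29 / (7.280110 · 8.366600) ≈ 0.47611
θ = arccos(0.47611) ≈ 61.6°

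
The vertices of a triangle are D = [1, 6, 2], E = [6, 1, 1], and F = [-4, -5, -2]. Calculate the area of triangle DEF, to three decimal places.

42.149

DE = (5, -5, -1),  DF = (-5, -11, -4)
i: (-5)·(-4) - (-1)·(-11) = 20 - 11 = 9
j: (-1)·(-5) - 5·(-4) = 5 - (-20) = 25
k: 5·(-11) - (-5)·(-5) = -55 - 25 = -80
DE × DF = (9, 25, -80)
|DE × DF| = √7106 ≈ 84.2971
area = ½ · 84.2971 ≈ 42.149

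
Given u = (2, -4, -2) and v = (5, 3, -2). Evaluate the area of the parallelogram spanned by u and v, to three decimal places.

30.133

i: (-4)·(-2) - (-2)·3 = 8 - (-6) = 14
j: (-2)·5 - 2·(-2) = -10 - (-4) = -6
k: 2·3 - (-4)·5 = 6 - (-20) = 26
u × v = (14, -6, 26)
|u × v| = √(14² + (-6)² + 26²) = √908 ≈ 30.1330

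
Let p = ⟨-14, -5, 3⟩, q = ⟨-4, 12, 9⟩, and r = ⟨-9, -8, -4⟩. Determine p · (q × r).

q × r:
i: 12·(-4) - 9·(-8) = -48 - (-72) = 24
j: 9·(-9) - (-4)·(-4) = -81 - 16 = -97
k: (-4)·(-8) - 12·(-9) = 32 - (-108) = 140
q × r = (24, -97, 140)
p · (q × r) = (-14)·24 + (-5)·(-97) + 3·140 = -336 + 485 + 420 = 569

569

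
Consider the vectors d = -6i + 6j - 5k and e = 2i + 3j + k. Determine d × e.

i: 6·1 - (-5)·3 = 6 - (-15) = 21
j: (-5)·2 - (-6)·1 = -10 - (-6) = -4
k: (-6)·3 - 6·2 = -18 - 12 = -30
d × e = (21, -4, -30)

(21, -4, -30)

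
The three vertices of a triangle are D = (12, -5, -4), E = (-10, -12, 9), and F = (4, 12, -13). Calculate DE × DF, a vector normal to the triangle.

DE = (-22, -7, 13)
DF = (-8, 17, -9)
i: (-7)·(-9) - 13·17 = 63 - 221 = -158
j: 13·(-8) - (-22)·(-9) = -104 - 198 = -302
k: (-22)·17 - (-7)·(-8) = -374 - 56 = -430
DE × DF = (-158, -302, -430)

(-158, -302, -430)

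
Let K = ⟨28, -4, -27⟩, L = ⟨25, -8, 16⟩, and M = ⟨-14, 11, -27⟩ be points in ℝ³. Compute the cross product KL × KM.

KL = (-3, -4, 43)
KM = (-42, 15, 0)
i: (-4)·0 - 43·15 = 0 - 645 = -645
j: 43·(-42) - (-3)·0 = -1806 - 0 = -1806
k: (-3)·15 - (-4)·(-42) = -45 - 168 = -213
KL × KM = (-645, -1806, -213)

(-645, -1806, -213)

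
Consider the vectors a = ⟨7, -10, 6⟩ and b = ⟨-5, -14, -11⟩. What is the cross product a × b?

(194, 47, -148)

i: (-10)·(-11) - 6·(-14) = 110 - (-84) = 194
j: 6·(-5) - 7·(-11) = -30 - (-77) = 47
k: 7·(-14) - (-10)·(-5) = -98 - 50 = -148
a × b = (194, 47, -148)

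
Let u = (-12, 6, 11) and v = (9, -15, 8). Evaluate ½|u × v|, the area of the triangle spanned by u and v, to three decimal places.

i: 6·8 - 11·(-15) = 48 - (-165) = 213
j: 11·9 - (-12)·8 = 99 - (-96) = 195
k: (-12)·(-15) - 6·9 = 180 - 54 = 126
u × v = (213, 195, 126)
|u × v| = √(213² + 195² + 126²) = √99270 ≈ 315.0714
area = ½ · 315.0714 ≈ 157.536

157.536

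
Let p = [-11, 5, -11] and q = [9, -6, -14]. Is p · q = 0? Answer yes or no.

p · q = (-11)·9 + 5·(-6) + (-11)·(-14) = -99 - 30 + 154 = 25
Nonzero, so the vectors are not orthogonal.

no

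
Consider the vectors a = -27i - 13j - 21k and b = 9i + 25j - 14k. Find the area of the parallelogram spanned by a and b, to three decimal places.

1064.285

i: (-13)·(-14) - (-21)·25 = 182 - (-525) = 707
j: (-21)·9 - (-27)·(-14) = -189 - 378 = -567
k: (-27)·25 - (-13)·9 = -675 - (-117) = -558
a × b = (707, -567, -558)
|a × b| = √(707² + (-567)² + (-558)²) = √1132702 ≈ 1064.2847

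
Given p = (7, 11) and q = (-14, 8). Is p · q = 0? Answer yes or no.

p · q = 7·(-14) + 11·8 = -98 + 88 = -10
Nonzero, so the vectors are not orthogonal.

no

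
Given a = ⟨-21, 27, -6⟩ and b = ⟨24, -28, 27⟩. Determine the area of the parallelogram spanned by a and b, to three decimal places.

705.160

i: 27·27 - (-6)·(-28) = 729 - 168 = 561
j: (-6)·24 - (-21)·27 = -144 - (-567) = 423
k: (-21)·(-28) - 27·24 = 588 - 648 = -60
a × b = (561, 423, -60)
|a × b| = √(561² + 423² + (-60)²) = √497250 ≈ 705.1596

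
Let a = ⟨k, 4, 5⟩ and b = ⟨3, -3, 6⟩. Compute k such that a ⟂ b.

-6

a · b = k·3 + 4·(-3) + 5·6 = 18 + 3k
Set equal to 0: 3k = -18, so k = -6.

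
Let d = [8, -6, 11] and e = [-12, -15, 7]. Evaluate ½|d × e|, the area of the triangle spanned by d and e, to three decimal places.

147.764

i: (-6)·7 - 11·(-15) = -42 - (-165) = 123
j: 11·(-12) - 8·7 = -132 - 56 = -188
k: 8·(-15) - (-6)·(-12) = -120 - 72 = -192
d × e = (123, -188, -192)
|d × e| = √(123² + (-188)² + (-192)²) = √87337 ≈ 295.5283
area = ½ · 295.5283 ≈ 147.764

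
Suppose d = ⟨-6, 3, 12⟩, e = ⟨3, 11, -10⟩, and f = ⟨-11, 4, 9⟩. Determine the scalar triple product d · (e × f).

1011

e × f:
i: 11·9 - (-10)·4 = 99 - (-40) = 139
j: (-10)·(-11) - 3·9 = 110 - 27 = 83
k: 3·4 - 11·(-11) = 12 - (-121) = 133
e × f = (139, 83, 133)
d · (e × f) = (-6)·139 + 3·83 + 12·133 = -834 + 249 + 1596 = 1011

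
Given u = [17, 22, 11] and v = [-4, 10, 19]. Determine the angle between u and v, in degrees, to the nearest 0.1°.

u · v = 17·(-4) + 22·10 + 11·19 = -68 + 220 + 209 = 361
|u|² = 289 + 484 + 121 = 894,  |u| = √894 ≈ 29.899833
|v|² = 16 + 100 + 361 = 477,  |v| = √477 ≈ 21.840330
cos θ = 361 / (29.899833 · 21.840330) ≈ 0.55281
θ = arccos(0.55281) ≈ 56.4°

56.4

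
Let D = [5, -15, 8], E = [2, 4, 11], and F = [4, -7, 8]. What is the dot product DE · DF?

155

DE = E − D = (-3, 19, 3)
DF = F − D = (-1, 8, 0)
DE · DF = (-3)·(-1) + 19·8 + 3·0 = 3 + 152 + 0 = 155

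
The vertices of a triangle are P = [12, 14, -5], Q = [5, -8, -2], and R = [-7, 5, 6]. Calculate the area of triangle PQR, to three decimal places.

PQ = (-7, -22, 3),  PR = (-19, -9, 11)
i: (-22)·11 - 3·(-9) = -242 - (-27) = -215
j: 3·(-19) - (-7)·11 = -57 - (-77) = 20
k: (-7)·(-9) - (-22)·(-19) = 63 - 418 = -355
PQ × PR = (-215, 20, -355)
|PQ × PR| = √172650 ≈ 415.5117
area = ½ · 415.5117 ≈ 207.756

207.756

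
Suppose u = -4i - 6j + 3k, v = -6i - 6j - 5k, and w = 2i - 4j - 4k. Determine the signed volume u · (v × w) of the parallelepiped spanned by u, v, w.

v × w:
i: (-6)·(-4) - (-5)·(-4) = 24 - 20 = 4
j: (-5)·2 - (-6)·(-4) = -10 - 24 = -34
k: (-6)·(-4) - (-6)·2 = 24 - (-12) = 36
v × w = (4, -34, 36)
u · (v × w) = (-4)·4 + (-6)·(-34) + 3·36 = -16 + 204 + 108 = 296

296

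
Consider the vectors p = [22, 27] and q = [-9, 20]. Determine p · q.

p · q = 22·(-9) + 27·20 = -198 + 540 = 342

342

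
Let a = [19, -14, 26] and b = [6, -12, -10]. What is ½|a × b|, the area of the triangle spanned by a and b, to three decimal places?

i: (-14)·(-10) - 26·(-12) = 140 - (-312) = 452
j: 26·6 - 19·(-10) = 156 - (-190) = 346
k: 19·(-12) - (-14)·6 = -228 - (-84) = -144
a × b = (452, 346, -144)
|a × b| = √(452² + 346² + (-144)²) = √344756 ≈ 587.1593
area = ½ · 587.1593 ≈ 293.580

293.580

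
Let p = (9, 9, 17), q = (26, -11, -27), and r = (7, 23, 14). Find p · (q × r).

q × r:
i: (-11)·14 - (-27)·23 = -154 - (-621) = 467
j: (-27)·7 - 26·14 = -189 - 364 = -553
k: 26·23 - (-11)·7 = 598 - (-77) = 675
q × r = (467, -553, 675)
p · (q × r) = 9·467 + 9·(-553) + 17·675 = 4203 - 4977 + 11475 = 10701

10701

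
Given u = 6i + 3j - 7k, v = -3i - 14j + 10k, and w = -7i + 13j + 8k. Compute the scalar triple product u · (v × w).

-631

v × w:
i: (-14)·8 - 10·13 = -112 - 130 = -242
j: 10·(-7) - (-3)·8 = -70 - (-24) = -46
k: (-3)·13 - (-14)·(-7) = -39 - 98 = -137
v × w = (-242, -46, -137)
u · (v × w) = 6·(-242) + 3·(-46) + (-7)·(-137) = -1452 - 138 + 959 = -631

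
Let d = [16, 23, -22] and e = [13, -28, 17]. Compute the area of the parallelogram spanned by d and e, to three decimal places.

959.165

i: 23·17 - (-22)·(-28) = 391 - 616 = -225
j: (-22)·13 - 16·17 = -286 - 272 = -558
k: 16·(-28) - 23·13 = -448 - 299 = -747
d × e = (-225, -558, -747)
|d × e| = √((-225)² + (-558)² + (-747)²) = √919998 ≈ 959.1653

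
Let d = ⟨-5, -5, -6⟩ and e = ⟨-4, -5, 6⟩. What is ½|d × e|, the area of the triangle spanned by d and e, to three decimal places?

40.438

i: (-5)·6 - (-6)·(-5) = -30 - 30 = -60
j: (-6)·(-4) - (-5)·6 = 24 - (-30) = 54
k: (-5)·(-5) - (-5)·(-4) = 25 - 20 = 5
d × e = (-60, 54, 5)
|d × e| = √((-60)² + 54² + 5²) = √6541 ≈ 80.8764
area = ½ · 80.8764 ≈ 40.438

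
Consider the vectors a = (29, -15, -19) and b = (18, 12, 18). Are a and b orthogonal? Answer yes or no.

yes

a · b = 29·18 + (-15)·12 + (-19)·18 = 522 - 180 - 342 = 0
Zero, so the vectors are orthogonal.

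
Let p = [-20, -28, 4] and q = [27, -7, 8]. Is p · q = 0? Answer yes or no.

p · q = (-20)·27 + (-28)·(-7) + 4·8 = -540 + 196 + 32 = -312
Nonzero, so the vectors are not orthogonal.

no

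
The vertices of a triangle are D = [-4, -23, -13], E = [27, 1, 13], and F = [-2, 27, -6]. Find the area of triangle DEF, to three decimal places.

944.014

DE = (31, 24, 26),  DF = (2, 50, 7)
i: 24·7 - 26·50 = 168 - 1300 = -1132
j: 26·2 - 31·7 = 52 - 217 = -165
k: 31·50 - 24·2 = 1550 - 48 = 1502
DE × DF = (-1132, -165, 1502)
|DE × DF| = √3564653 ≈ 1888.0289
area = ½ · 1888.0289 ≈ 944.014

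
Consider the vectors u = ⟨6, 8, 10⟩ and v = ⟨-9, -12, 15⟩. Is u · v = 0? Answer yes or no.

yes

u · v = 6·(-9) + 8·(-12) + 10·15 = -54 - 96 + 150 = 0
Zero, so the vectors are orthogonal.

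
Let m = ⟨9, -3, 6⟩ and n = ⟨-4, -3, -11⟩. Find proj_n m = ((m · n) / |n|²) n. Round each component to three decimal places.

m · n = 9·(-4) + (-3)·(-3) + 6·(-11) = -36 + 9 - 66 = -93
|n|² = 16 + 9 + 121 = 146
proj_n m = (-93/146) · (-4, -3, -11) ≈ (2.548, 1.911, 7.007)

(2.548, 1.911, 7.007)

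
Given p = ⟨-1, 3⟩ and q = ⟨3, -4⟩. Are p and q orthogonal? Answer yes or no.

p · q = (-1)·3 + 3·(-4) = -3 - 12 = -15
Nonzero, so the vectors are not orthogonal.

no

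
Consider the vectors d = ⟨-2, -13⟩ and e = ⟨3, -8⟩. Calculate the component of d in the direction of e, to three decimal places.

d · e = (-2)·3 + (-13)·(-8) = -6 + 104 = 98
|e| = √(9 + 64) = √73 ≈ 8.5440
comp_e d = 98 / √73 ≈ 11.470

11.470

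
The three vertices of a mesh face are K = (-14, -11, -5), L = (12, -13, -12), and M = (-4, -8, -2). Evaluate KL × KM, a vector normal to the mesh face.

(15, -148, 98)

KL = (26, -2, -7)
KM = (10, 3, 3)
i: (-2)·3 - (-7)·3 = -6 - (-21) = 15
j: (-7)·10 - 26·3 = -70 - 78 = -148
k: 26·3 - (-2)·10 = 78 - (-20) = 98
KL × KM = (15, -148, 98)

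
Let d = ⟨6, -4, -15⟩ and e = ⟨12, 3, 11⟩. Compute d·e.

d · e = 6·12 + (-4)·3 + (-15)·11 = 72 - 12 - 165 = -105

-105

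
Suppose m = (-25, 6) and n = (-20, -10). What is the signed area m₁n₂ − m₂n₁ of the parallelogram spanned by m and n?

370

(-25)·(-10) - 6·(-20) = 250 - (-120) = 370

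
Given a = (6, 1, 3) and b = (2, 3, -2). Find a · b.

9

a · b = 6·2 + 1·3 + 3·(-2) = 12 + 3 - 6 = 9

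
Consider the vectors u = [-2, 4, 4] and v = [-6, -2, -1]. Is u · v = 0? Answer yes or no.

u · v = (-2)·(-6) + 4·(-2) + 4·(-1) = 12 - 8 - 4 = 0
Zero, so the vectors are orthogonal.

yes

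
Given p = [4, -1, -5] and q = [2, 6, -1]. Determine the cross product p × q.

i: (-1)·(-1) - (-5)·6 = 1 - (-30) = 31
j: (-5)·2 - 4·(-1) = -10 - (-4) = -6
k: 4·6 - (-1)·2 = 24 - (-2) = 26
p × q = (31, -6, 26)

(31, -6, 26)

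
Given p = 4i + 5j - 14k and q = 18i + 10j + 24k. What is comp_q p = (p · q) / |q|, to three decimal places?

p · q = 4·18 + 5·10 + (-14)·24 = 72 + 50 - 336 = -214
|q| = √(324 + 100 + 576) = √1000 ≈ 31.6228
comp_q p = -214 / √1000 ≈ -6.767

-6.767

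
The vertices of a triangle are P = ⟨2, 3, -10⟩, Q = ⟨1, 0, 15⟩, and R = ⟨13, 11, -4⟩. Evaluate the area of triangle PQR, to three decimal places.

PQ = (-1, -3, 25),  PR = (11, 8, 6)
i: (-3)·6 - 25·8 = -18 - 200 = -218
j: 25·11 - (-1)·6 = 275 - (-6) = 281
k: (-1)·8 - (-3)·11 = -8 - (-33) = 25
PQ × PR = (-218, 281, 25)
|PQ × PR| = √127110 ≈ 356.5249
area = ½ · 356.5249 ≈ 178.262

178.262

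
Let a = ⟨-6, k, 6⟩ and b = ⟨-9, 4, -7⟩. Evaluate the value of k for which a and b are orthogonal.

a · b = (-6)·(-9) + k·4 + 6·(-7) = 12 + 4k
Set equal to 0: 4k = -12, so k = -3.

-3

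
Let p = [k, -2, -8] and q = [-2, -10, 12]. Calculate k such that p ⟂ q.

-38

p · q = k·(-2) + (-2)·(-10) + (-8)·12 = -76 - 2k
Set equal to 0: -2k = 76, so k = -38.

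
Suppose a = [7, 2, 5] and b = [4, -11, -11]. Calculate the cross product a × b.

i: 2·(-11) - 5·(-11) = -22 - (-55) = 33
j: 5·4 - 7·(-11) = 20 - (-77) = 97
k: 7·(-11) - 2·4 = -77 - 8 = -85
a × b = (33, 97, -85)

(33, 97, -85)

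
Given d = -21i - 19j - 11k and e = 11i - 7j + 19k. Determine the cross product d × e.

(-438, 278, 356)

i: (-19)·19 - (-11)·(-7) = -361 - 77 = -438
j: (-11)·11 - (-21)·19 = -121 - (-399) = 278
k: (-21)·(-7) - (-19)·11 = 147 - (-209) = 356
d × e = (-438, 278, 356)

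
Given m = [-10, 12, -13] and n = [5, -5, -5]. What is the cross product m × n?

i: 12·(-5) - (-13)·(-5) = -60 - 65 = -125
j: (-13)·5 - (-10)·(-5) = -65 - 50 = -115
k: (-10)·(-5) - 12·5 = 50 - 60 = -10
m × n = (-125, -115, -10)

(-125, -115, -10)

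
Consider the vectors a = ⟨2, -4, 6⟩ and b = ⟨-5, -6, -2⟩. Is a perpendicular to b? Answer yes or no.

no

a · b = 2·(-5) + (-4)·(-6) + 6·(-2) = -10 + 24 - 12 = 2
Nonzero, so the vectors are not orthogonal.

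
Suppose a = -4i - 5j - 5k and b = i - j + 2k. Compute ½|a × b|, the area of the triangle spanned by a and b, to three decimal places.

8.874

i: (-5)·2 - (-5)·(-1) = -10 - 5 = -15
j: (-5)·1 - (-4)·2 = -5 - (-8) = 3
k: (-4)·(-1) - (-5)·1 = 4 - (-5) = 9
a × b = (-15, 3, 9)
|a × b| = √((-15)² + 3² + 9²) = √315 ≈ 17.7482
area = ½ · 17.7482 ≈ 8.874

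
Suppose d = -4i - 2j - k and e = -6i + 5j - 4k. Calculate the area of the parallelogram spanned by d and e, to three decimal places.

35.958

i: (-2)·(-4) - (-1)·5 = 8 - (-5) = 13
j: (-1)·(-6) - (-4)·(-4) = 6 - 16 = -10
k: (-4)·5 - (-2)·(-6) = -20 - 12 = -32
d × e = (13, -10, -32)
|d × e| = √(13² + (-10)² + (-32)²) = √1293 ≈ 35.9583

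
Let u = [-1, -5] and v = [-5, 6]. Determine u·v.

-25

u · v = (-1)·(-5) + (-5)·6 = 5 - 30 = -25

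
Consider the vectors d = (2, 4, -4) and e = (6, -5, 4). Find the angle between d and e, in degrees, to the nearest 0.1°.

117.1

d · e = 2·6 + 4·(-5) + (-4)·4 = 12 - 20 - 16 = -24
|d|² = 4 + 16 + 16 = 36,  |d| = √36 ≈ 6.000000
|e|² = 36 + 25 + 16 = 77,  |e| = √77 ≈ 8.774964
cos θ = -24 / (6.000000 · 8.774964) ≈ -0.45584
θ = arccos(-0.45584) ≈ 117.1°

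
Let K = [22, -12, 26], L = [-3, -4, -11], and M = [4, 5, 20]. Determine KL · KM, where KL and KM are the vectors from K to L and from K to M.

808

KL = L − K = (-25, 8, -37)
KM = M − K = (-18, 17, -6)
KL · KM = (-25)·(-18) + 8·17 + (-37)·(-6) = 450 + 136 + 222 = 808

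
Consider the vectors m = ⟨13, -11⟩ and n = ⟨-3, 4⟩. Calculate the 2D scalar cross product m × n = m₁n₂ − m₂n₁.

19

13·4 - (-11)·(-3) = 52 - 33 = 19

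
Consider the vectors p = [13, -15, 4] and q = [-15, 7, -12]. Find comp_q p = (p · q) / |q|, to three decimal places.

p · q = 13·(-15) + (-15)·7 + 4·(-12) = -195 - 105 - 48 = -348
|q| = √(225 + 49 + 144) = √418 ≈ 20.4450
comp_q p = -348 / √418 ≈ -17.021

-17.021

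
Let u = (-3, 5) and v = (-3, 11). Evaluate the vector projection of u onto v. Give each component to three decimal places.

(-1.477, 5.415)

u · v = (-3)·(-3) + 5·11 = 9 + 55 = 64
|v|² = 9 + 121 = 130
proj_v u = (64/130) · (-3, 11) ≈ (-1.477, 5.415)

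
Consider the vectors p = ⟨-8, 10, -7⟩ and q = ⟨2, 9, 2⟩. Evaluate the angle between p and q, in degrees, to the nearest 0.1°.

64.2

p · q = (-8)·2 + 10·9 + (-7)·2 = -16 + 90 - 14 = 60
|p|² = 64 + 100 + 49 = 213,  |p| = √213 ≈ 14.594520
|q|² = 4 + 81 + 4 = 89,  |q| = √89 ≈ 9.433981
cos θ = 60 / (14.594520 · 9.433981) ≈ 0.43578
θ = arccos(0.43578) ≈ 64.2°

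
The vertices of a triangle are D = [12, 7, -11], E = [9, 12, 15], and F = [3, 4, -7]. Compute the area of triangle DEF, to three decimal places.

124.302

DE = (-3, 5, 26),  DF = (-9, -3, 4)
i: 5·4 - 26·(-3) = 20 - (-78) = 98
j: 26·(-9) - (-3)·4 = -234 - (-12) = -222
k: (-3)·(-3) - 5·(-9) = 9 - (-45) = 54
DE × DF = (98, -222, 54)
|DE × DF| = √61804 ≈ 248.6041
area = ½ · 248.6041 ≈ 124.302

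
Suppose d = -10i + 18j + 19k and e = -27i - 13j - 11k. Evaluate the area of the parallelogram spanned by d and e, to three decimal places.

i: 18·(-11) - 19·(-13) = -198 - (-247) = 49
j: 19·(-27) - (-10)·(-11) = -513 - 110 = -623
k: (-10)·(-13) - 18·(-27) = 130 - (-486) = 616
d × e = (49, -623, 616)
|d × e| = √(49² + (-623)² + 616²) = √769986 ≈ 877.4885

877.488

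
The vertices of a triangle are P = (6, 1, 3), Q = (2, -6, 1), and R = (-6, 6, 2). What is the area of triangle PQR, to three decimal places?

PQ = (-4, -7, -2),  PR = (-12, 5, -1)
i: (-7)·(-1) - (-2)·5 = 7 - (-10) = 17
j: (-2)·(-12) - (-4)·(-1) = 24 - 4 = 20
k: (-4)·5 - (-7)·(-12) = -20 - 84 = -104
PQ × PR = (17, 20, -104)
|PQ × PR| = √11505 ≈ 107.2614
area = ½ · 107.2614 ≈ 53.631

53.631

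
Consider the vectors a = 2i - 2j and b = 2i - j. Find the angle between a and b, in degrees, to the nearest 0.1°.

18.4

a · b = 2·2 + (-2)·(-1) = 4 + 2 = 6
|a|² = 4 + 4 = 8,  |a| = √8 ≈ 2.828427
|b|² = 4 + 1 = 5,  |b| = √5 ≈ 2.236068
cos θ = 6 / (2.828427 · 2.236068) ≈ 0.94868
θ = arccos(0.94868) ≈ 18.4°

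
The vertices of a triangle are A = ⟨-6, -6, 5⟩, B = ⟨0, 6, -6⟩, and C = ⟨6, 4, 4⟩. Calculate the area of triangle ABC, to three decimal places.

90.189

AB = (6, 12, -11),  AC = (12, 10, -1)
i: 12·(-1) - (-11)·10 = -12 - (-110) = 98
j: (-11)·12 - 6·(-1) = -132 - (-6) = -126
k: 6·10 - 12·12 = 60 - 144 = -84
AB × AC = (98, -126, -84)
|AB × AC| = √32536 ≈ 180.3774
area = ½ · 180.3774 ≈ 90.189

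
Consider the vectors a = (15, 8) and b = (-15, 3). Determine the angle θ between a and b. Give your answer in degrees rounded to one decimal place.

a · b = 15·(-15) + 8·3 = -225 + 24 = -201
|a|² = 225 + 64 = 289,  |a| = √289 ≈ 17.000000
|b|² = 225 + 9 = 234,  |b| = √234 ≈ 15.297059
cos θ = -201 / (17.000000 · 15.297059) ≈ -0.77293
θ = arccos(-0.77293) ≈ 140.6°

140.6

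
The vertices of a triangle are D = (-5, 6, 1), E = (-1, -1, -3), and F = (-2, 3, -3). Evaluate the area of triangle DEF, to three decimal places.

9.394

DE = (4, -7, -4),  DF = (3, -3, -4)
i: (-7)·(-4) - (-4)·(-3) = 28 - 12 = 16
j: (-4)·3 - 4·(-4) = -12 - (-16) = 4
k: 4·(-3) - (-7)·3 = -12 - (-21) = 9
DE × DF = (16, 4, 9)
|DE × DF| = √353 ≈ 18.7883
area = ½ · 18.7883 ≈ 9.394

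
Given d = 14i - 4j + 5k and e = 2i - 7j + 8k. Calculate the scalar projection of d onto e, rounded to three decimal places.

d · e = 14·2 + (-4)·(-7) + 5·8 = 28 + 28 + 40 = 96
|e| = √(4 + 49 + 64) = √117 ≈ 10.8167
comp_e d = 96 / √117 ≈ 8.875

8.875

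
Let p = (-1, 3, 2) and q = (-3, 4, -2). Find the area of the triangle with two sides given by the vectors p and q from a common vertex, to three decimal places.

8.441

i: 3·(-2) - 2·4 = -6 - 8 = -14
j: 2·(-3) - (-1)·(-2) = -6 - 2 = -8
k: (-1)·4 - 3·(-3) = -4 - (-9) = 5
p × q = (-14, -8, 5)
|p × q| = √((-14)² + (-8)² + 5²) = √285 ≈ 16.8819
area = ½ · 16.8819 ≈ 8.441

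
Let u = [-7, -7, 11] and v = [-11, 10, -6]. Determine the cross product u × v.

i: (-7)·(-6) - 11·10 = 42 - 110 = -68
j: 11·(-11) - (-7)·(-6) = -121 - 42 = -163
k: (-7)·10 - (-7)·(-11) = -70 - 77 = -147
u × v = (-68, -163, -147)

(-68, -163, -147)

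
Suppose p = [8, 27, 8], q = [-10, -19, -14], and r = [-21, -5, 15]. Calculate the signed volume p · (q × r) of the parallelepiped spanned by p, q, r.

6356

q × r:
i: (-19)·15 - (-14)·(-5) = -285 - 70 = -355
j: (-14)·(-21) - (-10)·15 = 294 - (-150) = 444
k: (-10)·(-5) - (-19)·(-21) = 50 - 399 = -349
q × r = (-355, 444, -349)
p · (q × r) = 8·(-355) + 27·444 + 8·(-349) = -2840 + 11988 - 2792 = 6356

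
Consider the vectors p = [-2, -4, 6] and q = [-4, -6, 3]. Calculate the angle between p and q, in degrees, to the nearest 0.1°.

31.2

p · q = (-2)·(-4) + (-4)·(-6) + 6·3 = 8 + 24 + 18 = 50
|p|² = 4 + 16 + 36 = 56,  |p| = √56 ≈ 7.483315
|q|² = 16 + 36 + 9 = 61,  |q| = √61 ≈ 7.810250
cos θ = 50 / (7.483315 · 7.810250) ≈ 0.85548
θ = arccos(0.85548) ≈ 31.2°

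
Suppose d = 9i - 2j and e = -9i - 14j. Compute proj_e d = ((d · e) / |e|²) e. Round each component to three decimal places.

(1.722, 2.679)

d · e = 9·(-9) + (-2)·(-14) = -81 + 28 = -53
|e|² = 81 + 196 = 277
proj_e d = (-53/277) · (-9, -14) ≈ (1.722, 2.679)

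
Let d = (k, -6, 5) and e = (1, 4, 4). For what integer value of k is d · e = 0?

d · e = k·1 + (-6)·4 + 5·4 = -4 + 1k
Set equal to 0: 1k = 4, so k = 4.

4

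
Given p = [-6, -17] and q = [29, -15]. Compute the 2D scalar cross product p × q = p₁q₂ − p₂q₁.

583

(-6)·(-15) - (-17)·29 = 90 - (-493) = 583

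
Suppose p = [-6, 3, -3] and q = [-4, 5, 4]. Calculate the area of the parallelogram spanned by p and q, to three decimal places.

48.466

i: 3·4 - (-3)·5 = 12 - (-15) = 27
j: (-3)·(-4) - (-6)·4 = 12 - (-24) = 36
k: (-6)·5 - 3·(-4) = -30 - (-12) = -18
p × q = (27, 36, -18)
|p × q| = √(27² + 36² + (-18)²) = √2349 ≈ 48.4665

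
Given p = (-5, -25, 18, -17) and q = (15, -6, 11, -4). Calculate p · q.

p · q = (-5)·15 + (-25)·(-6) + 18·11 + (-17)·(-4) = -75 + 150 + 198 + 68 = 341

341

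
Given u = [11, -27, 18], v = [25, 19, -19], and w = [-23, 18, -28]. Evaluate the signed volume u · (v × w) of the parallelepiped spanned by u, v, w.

-16823

v × w:
i: 19·(-28) - (-19)·18 = -532 - (-342) = -190
j: (-19)·(-23) - 25·(-28) = 437 - (-700) = 1137
k: 25·18 - 19·(-23) = 450 - (-437) = 887
v × w = (-190, 1137, 887)
u · (v × w) = 11·(-190) + (-27)·1137 + 18·887 = -2090 - 30699 + 15966 = -16823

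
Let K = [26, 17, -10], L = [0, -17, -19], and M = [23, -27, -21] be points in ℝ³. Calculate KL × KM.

(-22, -259, 1042)

KL = (-26, -34, -9)
KM = (-3, -44, -11)
i: (-34)·(-11) - (-9)·(-44) = 374 - 396 = -22
j: (-9)·(-3) - (-26)·(-11) = 27 - 286 = -259
k: (-26)·(-44) - (-34)·(-3) = 1144 - 102 = 1042
KL × KM = (-22, -259, 1042)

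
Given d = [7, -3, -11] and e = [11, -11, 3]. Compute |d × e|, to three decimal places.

i: (-3)·3 - (-11)·(-11) = -9 - 121 = -130
j: (-11)·11 - 7·3 = -121 - 21 = -142
k: 7·(-11) - (-3)·11 = -77 - (-33) = -44
d × e = (-130, -142, -44)
|d × e| = √((-130)² + (-142)² + (-44)²) = √39000 ≈ 197.4842

197.484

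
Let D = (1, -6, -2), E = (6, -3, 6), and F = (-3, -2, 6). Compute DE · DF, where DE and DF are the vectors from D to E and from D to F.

DE = E − D = (5, 3, 8)
DF = F − D = (-4, 4, 8)
DE · DF = 5·(-4) + 3·4 + 8·8 = -20 + 12 + 64 = 56

56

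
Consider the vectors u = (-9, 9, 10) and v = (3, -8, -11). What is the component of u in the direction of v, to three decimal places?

u · v = (-9)·3 + 9·(-8) + 10·(-11) = -27 - 72 - 110 = -209
|v| = √(9 + 64 + 121) = √194 ≈ 13.9284
comp_v u = -209 / √194 ≈ -15.005

-15.005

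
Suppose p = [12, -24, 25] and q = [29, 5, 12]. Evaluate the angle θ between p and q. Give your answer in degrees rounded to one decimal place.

63.1

p · q = 12·29 + (-24)·5 + 25·12 = 348 - 120 + 300 = 528
|p|² = 144 + 576 + 625 = 1345,  |p| = √1345 ≈ 36.674242
|q|² = 841 + 25 + 144 = 1010,  |q| = √1010 ≈ 31.780497
cos θ = 528 / (36.674242 · 31.780497) ≈ 0.45301
θ = arccos(0.45301) ≈ 63.1°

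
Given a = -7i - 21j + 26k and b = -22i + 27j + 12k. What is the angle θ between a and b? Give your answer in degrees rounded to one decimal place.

a · b = (-7)·(-22) + (-21)·27 + 26·12 = 154 - 567 + 312 = -101
|a|² = 49 + 441 + 676 = 1166,  |a| = √1166 ≈ 34.146742
|b|² = 484 + 729 + 144 = 1357,  |b| = √1357 ≈ 36.837481
cos θ = -101 / (34.146742 · 36.837481) ≈ -0.08029
θ = arccos(-0.08029) ≈ 94.6°

94.6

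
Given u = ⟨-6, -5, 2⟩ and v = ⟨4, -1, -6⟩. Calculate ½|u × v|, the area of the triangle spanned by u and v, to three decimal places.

24.920

i: (-5)·(-6) - 2·(-1) = 30 - (-2) = 32
j: 2·4 - (-6)·(-6) = 8 - 36 = -28
k: (-6)·(-1) - (-5)·4 = 6 - (-20) = 26
u × v = (32, -28, 26)
|u × v| = √(32² + (-28)² + 26²) = √2484 ≈ 49.8397
area = ½ · 49.8397 ≈ 24.920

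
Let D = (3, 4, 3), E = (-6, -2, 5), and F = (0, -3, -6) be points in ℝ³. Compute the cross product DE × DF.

(68, -87, 45)

DE = (-9, -6, 2)
DF = (-3, -7, -9)
i: (-6)·(-9) - 2·(-7) = 54 - (-14) = 68
j: 2·(-3) - (-9)·(-9) = -6 - 81 = -87
k: (-9)·(-7) - (-6)·(-3) = 63 - 18 = 45
DE × DF = (68, -87, 45)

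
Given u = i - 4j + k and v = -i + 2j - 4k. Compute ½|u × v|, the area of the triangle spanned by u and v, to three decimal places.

i: (-4)·(-4) - 1·2 = 16 - 2 = 14
j: 1·(-1) - 1·(-4) = -1 - (-4) = 3
k: 1·2 - (-4)·(-1) = 2 - 4 = -2
u × v = (14, 3, -2)
|u × v| = √(14² + 3² + (-2)²) = √209 ≈ 14.4568
area = ½ · 14.4568 ≈ 7.228

7.228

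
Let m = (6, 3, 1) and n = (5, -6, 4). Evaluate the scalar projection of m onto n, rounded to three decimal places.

m · n = 6·5 + 3·(-6) + 1·4 = 30 - 18 + 4 = 16
|n| = √(25 + 36 + 16) = √77 ≈ 8.7750
comp_n m = 16 / √77 ≈ 1.823

1.823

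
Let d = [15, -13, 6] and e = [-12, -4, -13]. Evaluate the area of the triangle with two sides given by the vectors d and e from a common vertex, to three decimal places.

157.348

i: (-13)·(-13) - 6·(-4) = 169 - (-24) = 193
j: 6·(-12) - 15·(-13) = -72 - (-195) = 123
k: 15·(-4) - (-13)·(-12) = -60 - 156 = -216
d × e = (193, 123, -216)
|d × e| = √(193² + 123² + (-216)²) = √99034 ≈ 314.6967
area = ½ · 314.6967 ≈ 157.348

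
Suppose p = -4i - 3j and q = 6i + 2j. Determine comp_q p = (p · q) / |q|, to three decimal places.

p · q = (-4)·6 + (-3)·2 = -24 - 6 = -30
|q| = √(36 + 4) = √40 ≈ 6.3246
comp_q p = -30 / √40 ≈ -4.743

-4.743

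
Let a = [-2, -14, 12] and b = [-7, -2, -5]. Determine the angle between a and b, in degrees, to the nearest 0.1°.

a · b = (-2)·(-7) + (-14)·(-2) + 12·(-5) = 14 + 28 - 60 = -18
|a|² = 4 + 196 + 144 = 344,  |a| = √344 ≈ 18.547237
|b|² = 49 + 4 + 25 = 78,  |b| = √78 ≈ 8.831761
cos θ = -18 / (18.547237 · 8.831761) ≈ -0.10989
θ = arccos(-0.10989) ≈ 96.3°

96.3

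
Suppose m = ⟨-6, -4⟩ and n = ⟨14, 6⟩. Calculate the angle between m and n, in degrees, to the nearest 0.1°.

169.5

m · n = (-6)·14 + (-4)·6 = -84 - 24 = -108
|m|² = 36 + 16 = 52,  |m| = √52 ≈ 7.211103
|n|² = 196 + 36 = 232,  |n| = √232 ≈ 15.231546
cos θ = -108 / (7.211103 · 15.231546) ≈ -0.98328
θ = arccos(-0.98328) ≈ 169.5°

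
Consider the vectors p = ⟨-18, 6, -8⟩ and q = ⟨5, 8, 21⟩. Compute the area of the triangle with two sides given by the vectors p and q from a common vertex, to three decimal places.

212.497

i: 6·21 - (-8)·8 = 126 - (-64) = 190
j: (-8)·5 - (-18)·21 = -40 - (-378) = 338
k: (-18)·8 - 6·5 = -144 - 30 = -174
p × q = (190, 338, -174)
|p × q| = √(190² + 338² + (-174)²) = √180620 ≈ 424.9941
area = ½ · 424.9941 ≈ 212.497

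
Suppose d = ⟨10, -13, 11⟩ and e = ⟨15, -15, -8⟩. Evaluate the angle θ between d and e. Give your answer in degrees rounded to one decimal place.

55.0

d · e = 10·15 + (-13)·(-15) + 11·(-8) = 150 + 195 - 88 = 257
|d|² = 100 + 169 + 121 = 390,  |d| = √390 ≈ 19.748418
|e|² = 225 + 225 + 64 = 514,  |e| = √514 ≈ 22.671568
cos θ = 257 / (19.748418 · 22.671568) ≈ 0.57401
θ = arccos(0.57401) ≈ 55.0°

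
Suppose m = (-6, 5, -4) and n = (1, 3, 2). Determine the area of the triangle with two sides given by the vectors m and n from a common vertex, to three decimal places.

i: 5·2 - (-4)·3 = 10 - (-12) = 22
j: (-4)·1 - (-6)·2 = -4 - (-12) = 8
k: (-6)·3 - 5·1 = -18 - 5 = -23
m × n = (22, 8, -23)
|m × n| = √(22² + 8² + (-23)²) = √1077 ≈ 32.8177
area = ½ · 32.8177 ≈ 16.409

16.409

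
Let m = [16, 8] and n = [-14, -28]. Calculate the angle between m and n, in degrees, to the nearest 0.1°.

m · n = 16·(-14) + 8·(-28) = -224 - 224 = -448
|m|² = 256 + 64 = 320,  |m| = √320 ≈ 17.888544
|n|² = 196 + 784 = 980,  |n| = √980 ≈ 31.304952
cos θ = -448 / (17.888544 · 31.304952) ≈ -0.80000
θ = arccos(-0.80000) ≈ 143.1°

143.1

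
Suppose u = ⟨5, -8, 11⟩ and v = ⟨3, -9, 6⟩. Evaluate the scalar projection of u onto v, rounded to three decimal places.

13.630

u · v = 5·3 + (-8)·(-9) + 11·6 = 15 + 72 + 66 = 153
|v| = √(9 + 81 + 36) = √126 ≈ 11.2250
comp_v u = 153 / √126 ≈ 13.630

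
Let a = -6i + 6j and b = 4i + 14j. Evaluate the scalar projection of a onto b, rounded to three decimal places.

4.121

a · b = (-6)·4 + 6·14 = -24 + 84 = 60
|b| = √(16 + 196) = √212 ≈ 14.5602
comp_b a = 60 / √212 ≈ 4.121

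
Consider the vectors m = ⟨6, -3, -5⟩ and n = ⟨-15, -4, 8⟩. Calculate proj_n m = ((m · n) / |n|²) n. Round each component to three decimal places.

(5.803, 1.548, -3.095)

m · n = 6·(-15) + (-3)·(-4) + (-5)·8 = -90 + 12 - 40 = -118
|n|² = 225 + 16 + 64 = 305
proj_n m = (-118/305) · (-15, -4, 8) ≈ (5.803, 1.548, -3.095)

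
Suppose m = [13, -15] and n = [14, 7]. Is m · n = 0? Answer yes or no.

no

m · n = 13·14 + (-15)·7 = 182 - 105 = 77
Nonzero, so the vectors are not orthogonal.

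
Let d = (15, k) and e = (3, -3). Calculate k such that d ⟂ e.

15

d · e = 15·3 + k·(-3) = 45 - 3k
Set equal to 0: -3k = -45, so k = 15.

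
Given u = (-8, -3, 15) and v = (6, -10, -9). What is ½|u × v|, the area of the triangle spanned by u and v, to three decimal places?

101.559

i: (-3)·(-9) - 15·(-10) = 27 - (-150) = 177
j: 15·6 - (-8)·(-9) = 90 - 72 = 18
k: (-8)·(-10) - (-3)·6 = 80 - (-18) = 98
u × v = (177, 18, 98)
|u × v| = √(177² + 18² + 98²) = √41257 ≈ 203.1182
area = ½ · 203.1182 ≈ 101.559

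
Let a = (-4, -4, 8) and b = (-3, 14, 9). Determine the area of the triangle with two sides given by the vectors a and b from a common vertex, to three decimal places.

81.658

i: (-4)·9 - 8·14 = -36 - 112 = -148
j: 8·(-3) - (-4)·9 = -24 - (-36) = 12
k: (-4)·14 - (-4)·(-3) = -56 - 12 = -68
a × b = (-148, 12, -68)
|a × b| = √((-148)² + 12² + (-68)²) = √26672 ≈ 163.3156
area = ½ · 163.3156 ≈ 81.658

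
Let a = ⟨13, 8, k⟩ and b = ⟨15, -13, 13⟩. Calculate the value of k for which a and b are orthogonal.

a · b = 13·15 + 8·(-13) + k·13 = 91 + 13k
Set equal to 0: 13k = -91, so k = -7.

-7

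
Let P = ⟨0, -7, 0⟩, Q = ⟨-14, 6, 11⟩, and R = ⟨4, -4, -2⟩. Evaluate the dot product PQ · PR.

PQ = Q − P = (-14, 13, 11)
PR = R − P = (4, 3, -2)
PQ · PR = (-14)·4 + 13·3 + 11·(-2) = -56 + 39 - 22 = -39

-39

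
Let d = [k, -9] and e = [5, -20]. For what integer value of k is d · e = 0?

d · e = k·5 + (-9)·(-20) = 180 + 5k
Set equal to 0: 5k = -180, so k = -36.

-36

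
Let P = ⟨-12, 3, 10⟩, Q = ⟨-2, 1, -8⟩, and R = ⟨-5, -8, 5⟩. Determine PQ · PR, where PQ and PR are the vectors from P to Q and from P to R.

PQ = Q − P = (10, -2, -18)
PR = R − P = (7, -11, -5)
PQ · PR = 10·7 + (-2)·(-11) + (-18)·(-5) = 70 + 22 + 90 = 182

182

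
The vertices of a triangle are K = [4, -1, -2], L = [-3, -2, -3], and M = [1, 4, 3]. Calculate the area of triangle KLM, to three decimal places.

KL = (-7, -1, -1),  KM = (-3, 5, 5)
i: (-1)·5 - (-1)·5 = -5 - (-5) = 0
j: (-1)·(-3) - (-7)·5 = 3 - (-35) = 38
k: (-7)·5 - (-1)·(-3) = -35 - 3 = -38
KL × KM = (0, 38, -38)
|KL × KM| = √2888 ≈ 53.7401
area = ½ · 53.7401 ≈ 26.870

26.870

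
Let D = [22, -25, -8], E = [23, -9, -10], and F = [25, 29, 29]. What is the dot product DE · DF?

793

DE = E − D = (1, 16, -2)
DF = F − D = (3, 54, 37)
DE · DF = 1·3 + 16·54 + (-2)·37 = 3 + 864 - 74 = 793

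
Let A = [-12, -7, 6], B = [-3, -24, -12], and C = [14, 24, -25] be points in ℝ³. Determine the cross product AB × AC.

(1085, -189, 721)

AB = (9, -17, -18)
AC = (26, 31, -31)
i: (-17)·(-31) - (-18)·31 = 527 - (-558) = 1085
j: (-18)·26 - 9·(-31) = -468 - (-279) = -189
k: 9·31 - (-17)·26 = 279 - (-442) = 721
AB × AC = (1085, -189, 721)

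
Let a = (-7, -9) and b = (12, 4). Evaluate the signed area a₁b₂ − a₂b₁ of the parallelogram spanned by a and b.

(-7)·4 - (-9)·12 = -28 - (-108) = 80

80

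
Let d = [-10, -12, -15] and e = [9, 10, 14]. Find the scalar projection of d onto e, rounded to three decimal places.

-21.631

d · e = (-10)·9 + (-12)·10 + (-15)·14 = -90 - 120 - 210 = -420
|e| = √(81 + 100 + 196) = √377 ≈ 19.4165
comp_e d = -420 / √377 ≈ -21.631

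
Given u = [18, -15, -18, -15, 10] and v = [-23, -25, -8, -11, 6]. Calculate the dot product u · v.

u · v = 18·(-23) + (-15)·(-25) + (-18)·(-8) + (-15)·(-11) + 10·6 = -414 + 375 + 144 + 165 + 60 = 330

330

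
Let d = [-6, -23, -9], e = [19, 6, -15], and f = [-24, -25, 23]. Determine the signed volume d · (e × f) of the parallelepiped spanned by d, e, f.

e × f:
i: 6·23 - (-15)·(-25) = 138 - 375 = -237
j: (-15)·(-24) - 19·23 = 360 - 437 = -77
k: 19·(-25) - 6·(-24) = -475 - (-144) = -331
e × f = (-237, -77, -331)
d · (e × f) = (-6)·(-237) + (-23)·(-77) + (-9)·(-331) = 1422 + 1771 + 2979 = 6172

6172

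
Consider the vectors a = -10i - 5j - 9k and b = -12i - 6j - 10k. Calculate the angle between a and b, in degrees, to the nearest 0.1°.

2.1

a · b = (-10)·(-12) + (-5)·(-6) + (-9)·(-10) = 120 + 30 + 90 = 240
|a|² = 100 + 25 + 81 = 206,  |a| = √206 ≈ 14.352700
|b|² = 144 + 36 + 100 = 280,  |b| = √280 ≈ 16.733201
cos θ = 240 / (14.352700 · 16.733201) ≈ 0.99931
θ = arccos(0.99931) ≈ 2.1°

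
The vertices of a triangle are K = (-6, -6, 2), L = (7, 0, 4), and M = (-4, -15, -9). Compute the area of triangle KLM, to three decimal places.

100.690

KL = (13, 6, 2),  KM = (2, -9, -11)
i: 6·(-11) - 2·(-9) = -66 - (-18) = -48
j: 2·2 - 13·(-11) = 4 - (-143) = 147
k: 13·(-9) - 6·2 = -117 - 12 = -129
KL × KM = (-48, 147, -129)
|KL × KM| = √40554 ≈ 201.3802
area = ½ · 201.3802 ≈ 100.690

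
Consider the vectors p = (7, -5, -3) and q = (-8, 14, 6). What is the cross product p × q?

i: (-5)·6 - (-3)·14 = -30 - (-42) = 12
j: (-3)·(-8) - 7·6 = 24 - 42 = -18
k: 7·14 - (-5)·(-8) = 98 - 40 = 58
p × q = (12, -18, 58)

(12, -18, 58)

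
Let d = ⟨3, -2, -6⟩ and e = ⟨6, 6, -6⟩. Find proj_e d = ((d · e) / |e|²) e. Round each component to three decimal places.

d · e = 3·6 + (-2)·6 + (-6)·(-6) = 18 - 12 + 36 = 42
|e|² = 36 + 36 + 36 = 108
proj_e d = (42/108) · (6, 6, -6) ≈ (2.333, 2.333, -2.333)

(2.333, 2.333, -2.333)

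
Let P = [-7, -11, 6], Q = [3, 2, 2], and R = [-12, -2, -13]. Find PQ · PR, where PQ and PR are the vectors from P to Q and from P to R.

PQ = Q − P = (10, 13, -4)
PR = R − P = (-5, 9, -19)
PQ · PR = 10·(-5) + 13·9 + (-4)·(-19) = -50 + 117 + 76 = 143

143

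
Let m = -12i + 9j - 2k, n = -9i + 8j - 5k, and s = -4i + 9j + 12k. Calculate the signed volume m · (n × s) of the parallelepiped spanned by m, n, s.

n × s:
i: 8·12 - (-5)·9 = 96 - (-45) = 141
j: (-5)·(-4) - (-9)·12 = 20 - (-108) = 128
k: (-9)·9 - 8·(-4) = -81 - (-32) = -49
n × s = (141, 128, -49)
m · (n × s) = (-12)·141 + 9·128 + (-2)·(-49) = -1692 + 1152 + 98 = -442

-442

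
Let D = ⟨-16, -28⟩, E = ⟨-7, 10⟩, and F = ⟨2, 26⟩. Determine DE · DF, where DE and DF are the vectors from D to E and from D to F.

DE = E − D = (9, 38)
DF = F − D = (18, 54)
DE · DF = 9·18 + 38·54 = 162 + 2052 = 2214

2214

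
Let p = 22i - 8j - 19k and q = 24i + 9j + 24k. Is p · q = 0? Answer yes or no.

yes

p · q = 22·24 + (-8)·9 + (-19)·24 = 528 - 72 - 456 = 0
Zero, so the vectors are orthogonal.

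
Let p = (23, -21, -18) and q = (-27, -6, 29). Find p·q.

p · q = 23·(-27) + (-21)·(-6) + (-18)·29 = -621 + 126 - 522 = -1017

-1017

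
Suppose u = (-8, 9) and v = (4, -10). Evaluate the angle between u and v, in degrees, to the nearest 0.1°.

160.2

u · v = (-8)·4 + 9·(-10) = -32 - 90 = -122
|u|² = 64 + 81 = 145,  |u| = √145 ≈ 12.041595
|v|² = 16 + 100 = 116,  |v| = √116 ≈ 10.770330
cos θ = -122 / (12.041595 · 10.770330) ≈ -0.94069
θ = arccos(-0.94069) ≈ 160.2°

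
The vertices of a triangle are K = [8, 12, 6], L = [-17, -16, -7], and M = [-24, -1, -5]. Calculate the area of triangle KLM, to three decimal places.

KL = (-25, -28, -13),  KM = (-32, -13, -11)
i: (-28)·(-11) - (-13)·(-13) = 308 - 169 = 139
j: (-13)·(-32) - (-25)·(-11) = 416 - 275 = 141
k: (-25)·(-13) - (-28)·(-32) = 325 - 896 = -571
KL × KM = (139, 141, -571)
|KL × KM| = √365243 ≈ 604.3534
area = ½ · 604.3534 ≈ 302.177

302.177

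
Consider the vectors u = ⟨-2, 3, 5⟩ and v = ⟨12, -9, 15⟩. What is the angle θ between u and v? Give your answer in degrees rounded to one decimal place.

u · v = (-2)·12 + 3·(-9) + 5·15 = -24 - 27 + 75 = 24
|u|² = 4 + 9 + 25 = 38,  |u| = √38 ≈ 6.164414
|v|² = 144 + 81 + 225 = 450,  |v| = √450 ≈ 21.213203
cos θ = 24 / (6.164414 · 21.213203) ≈ 0.18353
θ = arccos(0.18353) ≈ 79.4°

79.4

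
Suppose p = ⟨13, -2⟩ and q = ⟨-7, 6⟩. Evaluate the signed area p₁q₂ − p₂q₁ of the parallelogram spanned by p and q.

13·6 - (-2)·(-7) = 78 - 14 = 64

64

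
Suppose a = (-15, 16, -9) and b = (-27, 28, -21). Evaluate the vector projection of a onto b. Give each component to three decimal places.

(-14.398, 14.931, -11.199)

a · b = (-15)·(-27) + 16·28 + (-9)·(-21) = 405 + 448 + 189 = 1042
|b|² = 729 + 784 + 441 = 1954
proj_b a = (1042/1954) · (-27, 28, -21) ≈ (-14.398, 14.931, -11.199)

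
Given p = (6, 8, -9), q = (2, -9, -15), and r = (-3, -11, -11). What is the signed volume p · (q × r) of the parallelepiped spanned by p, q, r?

581

q × r:
i: (-9)·(-11) - (-15)·(-11) = 99 - 165 = -66
j: (-15)·(-3) - 2·(-11) = 45 - (-22) = 67
k: 2·(-11) - (-9)·(-3) = -22 - 27 = -49
q × r = (-66, 67, -49)
p · (q × r) = 6·(-66) + 8·67 + (-9)·(-49) = -396 + 536 + 441 = 581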